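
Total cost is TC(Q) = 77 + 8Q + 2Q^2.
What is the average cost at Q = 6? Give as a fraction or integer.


TC(6) = 77 + 8*6 + 2*6^2
TC(6) = 77 + 48 + 72 = 197
AC = TC/Q = 197/6 = 197/6

197/6


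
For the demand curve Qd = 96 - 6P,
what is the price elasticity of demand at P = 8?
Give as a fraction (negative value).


dQ/dP = -6
At P = 8: Q = 96 - 6*8 = 48
E = (dQ/dP)(P/Q) = (-6)(8/48) = -1

-1


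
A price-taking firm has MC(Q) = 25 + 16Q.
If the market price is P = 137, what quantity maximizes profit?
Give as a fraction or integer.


In perfect competition, profit is maximized where P = MC.
137 = 25 + 16Q
112 = 16Q
Q* = 112/16 = 7

7


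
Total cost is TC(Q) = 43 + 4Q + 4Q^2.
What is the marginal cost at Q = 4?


MC = dTC/dQ = 4 + 2*4*Q
At Q = 4:
MC = 4 + 8*4
MC = 4 + 32 = 36

36


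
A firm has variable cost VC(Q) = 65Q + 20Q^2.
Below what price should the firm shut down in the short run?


AVC(Q) = VC(Q)/Q = 65 + 20Q
AVC is increasing in Q, so minimum AVC is at Q -> 0+.
Min AVC = 65
The firm should shut down if P < 65.

65


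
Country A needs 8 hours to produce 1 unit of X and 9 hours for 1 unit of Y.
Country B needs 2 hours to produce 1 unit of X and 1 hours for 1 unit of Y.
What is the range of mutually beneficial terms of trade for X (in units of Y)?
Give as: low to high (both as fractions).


Opportunity cost of X for Country A = hours_X / hours_Y = 8/9 = 8/9 units of Y
Opportunity cost of X for Country B = hours_X / hours_Y = 2/1 = 2 units of Y
Terms of trade must be between the two opportunity costs.
Range: 8/9 to 2

8/9 to 2


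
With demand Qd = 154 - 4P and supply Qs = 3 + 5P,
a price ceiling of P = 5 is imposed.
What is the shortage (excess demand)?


At P = 5:
Qd = 154 - 4*5 = 134
Qs = 3 + 5*5 = 28
Shortage = Qd - Qs = 134 - 28 = 106

106


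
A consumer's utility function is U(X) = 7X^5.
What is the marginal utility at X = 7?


MU = dU/dX = 7*5*X^(5-1)
MU = 35*X^4
At X = 7:
MU = 35 * 7^4
MU = 35 * 2401 = 84035

84035


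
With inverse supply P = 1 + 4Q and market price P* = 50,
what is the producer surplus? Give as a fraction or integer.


Minimum supply price (at Q=0): P_min = 1
Quantity supplied at P* = 50:
Q* = (50 - 1)/4 = 49/4
PS = (1/2) * Q* * (P* - P_min)
PS = (1/2) * 49/4 * (50 - 1)
PS = (1/2) * 49/4 * 49 = 2401/8

2401/8


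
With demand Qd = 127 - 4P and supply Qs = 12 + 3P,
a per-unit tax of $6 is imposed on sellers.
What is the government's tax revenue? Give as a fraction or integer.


With tax on sellers, new supply: Qs' = 12 + 3(P - 6)
= 3P - 6
New equilibrium quantity:
Q_new = 51
Tax revenue = tax * Q_new = 6 * 51 = 306

306


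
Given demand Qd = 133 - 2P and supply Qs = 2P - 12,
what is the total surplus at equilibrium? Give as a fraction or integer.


Find equilibrium: 133 - 2P = 2P - 12
133 + 12 = 4P
P* = 145/4 = 145/4
Q* = 2*145/4 - 12 = 121/2
Inverse demand: P = 133/2 - Q/2, so P_max = 133/2
Inverse supply: P = 6 + Q/2, so P_min = 6
CS = (1/2) * 121/2 * (133/2 - 145/4) = 14641/16
PS = (1/2) * 121/2 * (145/4 - 6) = 14641/16
TS = CS + PS = 14641/16 + 14641/16 = 14641/8

14641/8


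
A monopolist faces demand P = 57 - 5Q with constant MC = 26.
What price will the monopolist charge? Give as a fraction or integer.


MR = 57 - 10Q
Set MR = MC: 57 - 10Q = 26
Q* = 31/10
Substitute into demand:
P* = 57 - 5*31/10 = 83/2

83/2


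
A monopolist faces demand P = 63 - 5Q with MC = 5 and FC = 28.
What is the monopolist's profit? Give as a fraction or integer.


MR = MC: 63 - 10Q = 5
Q* = 29/5
P* = 63 - 5*29/5 = 34
Profit = (P* - MC)*Q* - FC
= (34 - 5)*29/5 - 28
= 29*29/5 - 28
= 841/5 - 28 = 701/5

701/5


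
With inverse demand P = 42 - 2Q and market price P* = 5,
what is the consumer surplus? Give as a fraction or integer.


Maximum willingness to pay (at Q=0): P_max = 42
Quantity demanded at P* = 5:
Q* = (42 - 5)/2 = 37/2
CS = (1/2) * Q* * (P_max - P*)
CS = (1/2) * 37/2 * (42 - 5)
CS = (1/2) * 37/2 * 37 = 1369/4

1369/4


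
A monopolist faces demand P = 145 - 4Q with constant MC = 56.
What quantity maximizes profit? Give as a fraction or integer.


TR = P*Q = (145 - 4Q)Q = 145Q - 4Q^2
MR = dTR/dQ = 145 - 8Q
Set MR = MC:
145 - 8Q = 56
89 = 8Q
Q* = 89/8 = 89/8

89/8


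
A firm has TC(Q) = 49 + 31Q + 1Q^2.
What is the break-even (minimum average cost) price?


AC(Q) = 49/Q + 31 + 1Q
To minimize: dAC/dQ = -49/Q^2 + 1 = 0
Q^2 = 49/1 = 49
Q* = 7
Min AC = 49/7 + 31 + 1*7
Min AC = 7 + 31 + 7 = 45

45


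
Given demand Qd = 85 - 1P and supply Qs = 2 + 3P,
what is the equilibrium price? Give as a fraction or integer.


At equilibrium, Qd = Qs.
85 - 1P = 2 + 3P
85 - 2 = 1P + 3P
83 = 4P
P* = 83/4 = 83/4

83/4


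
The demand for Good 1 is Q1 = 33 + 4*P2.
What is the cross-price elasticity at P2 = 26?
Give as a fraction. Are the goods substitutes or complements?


dQ1/dP2 = 4
At P2 = 26: Q1 = 33 + 4*26 = 137
Exy = (dQ1/dP2)(P2/Q1) = 4 * 26 / 137 = 104/137
Since Exy > 0, the goods are substitutes.

104/137 (substitutes)


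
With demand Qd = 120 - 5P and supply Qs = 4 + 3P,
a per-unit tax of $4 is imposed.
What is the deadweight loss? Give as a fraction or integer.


Pre-tax equilibrium quantity: Q* = 95/2
Post-tax equilibrium quantity: Q_tax = 40
Reduction in quantity: Q* - Q_tax = 15/2
DWL = (1/2) * tax * (Q* - Q_tax)
DWL = (1/2) * 4 * 15/2 = 15

15


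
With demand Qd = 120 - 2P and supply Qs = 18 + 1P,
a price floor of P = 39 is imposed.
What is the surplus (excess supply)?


At P = 39:
Qd = 120 - 2*39 = 42
Qs = 18 + 1*39 = 57
Surplus = Qs - Qd = 57 - 42 = 15

15


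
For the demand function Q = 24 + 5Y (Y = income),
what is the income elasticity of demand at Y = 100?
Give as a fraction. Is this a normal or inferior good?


dQ/dY = 5
At Y = 100: Q = 24 + 5*100 = 524
Ey = (dQ/dY)(Y/Q) = 5 * 100 / 524 = 125/131
Since Ey > 0, this is a normal good.

125/131 (normal good)


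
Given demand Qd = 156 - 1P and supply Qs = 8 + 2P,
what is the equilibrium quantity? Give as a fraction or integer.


First find equilibrium price:
156 - 1P = 8 + 2P
P* = 148/3 = 148/3
Then substitute into demand:
Q* = 156 - 1 * 148/3 = 320/3

320/3


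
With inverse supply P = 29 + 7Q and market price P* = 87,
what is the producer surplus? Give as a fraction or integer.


Minimum supply price (at Q=0): P_min = 29
Quantity supplied at P* = 87:
Q* = (87 - 29)/7 = 58/7
PS = (1/2) * Q* * (P* - P_min)
PS = (1/2) * 58/7 * (87 - 29)
PS = (1/2) * 58/7 * 58 = 1682/7

1682/7


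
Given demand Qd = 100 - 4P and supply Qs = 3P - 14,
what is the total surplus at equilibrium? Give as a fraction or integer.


Find equilibrium: 100 - 4P = 3P - 14
100 + 14 = 7P
P* = 114/7 = 114/7
Q* = 3*114/7 - 14 = 244/7
Inverse demand: P = 25 - Q/4, so P_max = 25
Inverse supply: P = 14/3 + Q/3, so P_min = 14/3
CS = (1/2) * 244/7 * (25 - 114/7) = 7442/49
PS = (1/2) * 244/7 * (114/7 - 14/3) = 29768/147
TS = CS + PS = 7442/49 + 29768/147 = 7442/21

7442/21


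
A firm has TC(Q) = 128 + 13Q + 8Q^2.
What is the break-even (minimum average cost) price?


AC(Q) = 128/Q + 13 + 8Q
To minimize: dAC/dQ = -128/Q^2 + 8 = 0
Q^2 = 128/8 = 16
Q* = 4
Min AC = 128/4 + 13 + 8*4
Min AC = 32 + 13 + 32 = 77

77


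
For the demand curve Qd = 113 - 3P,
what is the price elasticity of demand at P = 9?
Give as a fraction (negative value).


dQ/dP = -3
At P = 9: Q = 113 - 3*9 = 86
E = (dQ/dP)(P/Q) = (-3)(9/86) = -27/86

-27/86


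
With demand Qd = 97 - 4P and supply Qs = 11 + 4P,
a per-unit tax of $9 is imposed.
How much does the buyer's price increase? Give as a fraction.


With a per-unit tax, the buyer's price increase depends on relative slopes.
Supply slope: d = 4, Demand slope: b = 4
Buyer's price increase = d * tax / (b + d)
= 4 * 9 / (4 + 4)
= 36 / 8 = 9/2

9/2


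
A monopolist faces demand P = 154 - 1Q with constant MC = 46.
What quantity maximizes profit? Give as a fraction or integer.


TR = P*Q = (154 - 1Q)Q = 154Q - 1Q^2
MR = dTR/dQ = 154 - 2Q
Set MR = MC:
154 - 2Q = 46
108 = 2Q
Q* = 108/2 = 54

54


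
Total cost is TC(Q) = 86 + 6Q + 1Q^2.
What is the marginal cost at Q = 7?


MC = dTC/dQ = 6 + 2*1*Q
At Q = 7:
MC = 6 + 2*7
MC = 6 + 14 = 20

20


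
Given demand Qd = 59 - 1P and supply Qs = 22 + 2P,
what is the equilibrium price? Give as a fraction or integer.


At equilibrium, Qd = Qs.
59 - 1P = 22 + 2P
59 - 22 = 1P + 2P
37 = 3P
P* = 37/3 = 37/3

37/3


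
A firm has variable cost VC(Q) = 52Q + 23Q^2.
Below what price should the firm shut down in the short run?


AVC(Q) = VC(Q)/Q = 52 + 23Q
AVC is increasing in Q, so minimum AVC is at Q -> 0+.
Min AVC = 52
The firm should shut down if P < 52.

52


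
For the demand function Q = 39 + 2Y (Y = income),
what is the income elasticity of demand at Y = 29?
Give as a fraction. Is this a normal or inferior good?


dQ/dY = 2
At Y = 29: Q = 39 + 2*29 = 97
Ey = (dQ/dY)(Y/Q) = 2 * 29 / 97 = 58/97
Since Ey > 0, this is a normal good.

58/97 (normal good)


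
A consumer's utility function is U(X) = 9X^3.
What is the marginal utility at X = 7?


MU = dU/dX = 9*3*X^(3-1)
MU = 27*X^2
At X = 7:
MU = 27 * 7^2
MU = 27 * 49 = 1323

1323


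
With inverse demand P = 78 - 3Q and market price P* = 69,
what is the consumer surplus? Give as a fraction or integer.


Maximum willingness to pay (at Q=0): P_max = 78
Quantity demanded at P* = 69:
Q* = (78 - 69)/3 = 3
CS = (1/2) * Q* * (P_max - P*)
CS = (1/2) * 3 * (78 - 69)
CS = (1/2) * 3 * 9 = 27/2

27/2


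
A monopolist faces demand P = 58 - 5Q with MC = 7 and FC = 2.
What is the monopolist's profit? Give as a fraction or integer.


MR = MC: 58 - 10Q = 7
Q* = 51/10
P* = 58 - 5*51/10 = 65/2
Profit = (P* - MC)*Q* - FC
= (65/2 - 7)*51/10 - 2
= 51/2*51/10 - 2
= 2601/20 - 2 = 2561/20

2561/20


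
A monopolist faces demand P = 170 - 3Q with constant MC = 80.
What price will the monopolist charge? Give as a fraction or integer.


MR = 170 - 6Q
Set MR = MC: 170 - 6Q = 80
Q* = 15
Substitute into demand:
P* = 170 - 3*15 = 125

125


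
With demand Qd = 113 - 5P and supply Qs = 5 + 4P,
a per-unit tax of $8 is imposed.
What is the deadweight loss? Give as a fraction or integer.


Pre-tax equilibrium quantity: Q* = 53
Post-tax equilibrium quantity: Q_tax = 317/9
Reduction in quantity: Q* - Q_tax = 160/9
DWL = (1/2) * tax * (Q* - Q_tax)
DWL = (1/2) * 8 * 160/9 = 640/9

640/9


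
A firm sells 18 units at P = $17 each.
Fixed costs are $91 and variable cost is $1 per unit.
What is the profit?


Total Revenue = P * Q = 17 * 18 = $306
Total Cost = FC + VC*Q = 91 + 1*18 = $109
Profit = TR - TC = 306 - 109 = $197

$197


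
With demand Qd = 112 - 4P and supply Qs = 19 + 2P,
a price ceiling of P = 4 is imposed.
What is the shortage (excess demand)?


At P = 4:
Qd = 112 - 4*4 = 96
Qs = 19 + 2*4 = 27
Shortage = Qd - Qs = 96 - 27 = 69

69


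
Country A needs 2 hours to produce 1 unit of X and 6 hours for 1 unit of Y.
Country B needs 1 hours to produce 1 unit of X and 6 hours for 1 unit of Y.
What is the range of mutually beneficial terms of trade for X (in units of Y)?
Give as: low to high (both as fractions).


Opportunity cost of X for Country A = hours_X / hours_Y = 2/6 = 1/3 units of Y
Opportunity cost of X for Country B = hours_X / hours_Y = 1/6 = 1/6 units of Y
Terms of trade must be between the two opportunity costs.
Range: 1/6 to 1/3

1/6 to 1/3


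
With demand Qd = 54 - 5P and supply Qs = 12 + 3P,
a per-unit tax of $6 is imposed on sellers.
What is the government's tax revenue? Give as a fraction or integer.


With tax on sellers, new supply: Qs' = 12 + 3(P - 6)
= 3P - 6
New equilibrium quantity:
Q_new = 33/2
Tax revenue = tax * Q_new = 6 * 33/2 = 99

99


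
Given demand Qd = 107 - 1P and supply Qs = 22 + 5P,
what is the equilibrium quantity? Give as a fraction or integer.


First find equilibrium price:
107 - 1P = 22 + 5P
P* = 85/6 = 85/6
Then substitute into demand:
Q* = 107 - 1 * 85/6 = 557/6

557/6


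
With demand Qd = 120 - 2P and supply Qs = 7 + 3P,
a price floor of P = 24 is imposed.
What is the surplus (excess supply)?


At P = 24:
Qd = 120 - 2*24 = 72
Qs = 7 + 3*24 = 79
Surplus = Qs - Qd = 79 - 72 = 7

7


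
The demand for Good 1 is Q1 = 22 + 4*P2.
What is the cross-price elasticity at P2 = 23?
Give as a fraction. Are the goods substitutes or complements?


dQ1/dP2 = 4
At P2 = 23: Q1 = 22 + 4*23 = 114
Exy = (dQ1/dP2)(P2/Q1) = 4 * 23 / 114 = 46/57
Since Exy > 0, the goods are substitutes.

46/57 (substitutes)


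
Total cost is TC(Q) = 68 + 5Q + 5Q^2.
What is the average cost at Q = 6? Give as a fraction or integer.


TC(6) = 68 + 5*6 + 5*6^2
TC(6) = 68 + 30 + 180 = 278
AC = TC/Q = 278/6 = 139/3

139/3


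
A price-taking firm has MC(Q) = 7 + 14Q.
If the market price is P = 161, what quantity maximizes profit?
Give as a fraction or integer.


In perfect competition, profit is maximized where P = MC.
161 = 7 + 14Q
154 = 14Q
Q* = 154/14 = 11

11


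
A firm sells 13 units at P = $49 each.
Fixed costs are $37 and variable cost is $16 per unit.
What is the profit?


Total Revenue = P * Q = 49 * 13 = $637
Total Cost = FC + VC*Q = 37 + 16*13 = $245
Profit = TR - TC = 637 - 245 = $392

$392


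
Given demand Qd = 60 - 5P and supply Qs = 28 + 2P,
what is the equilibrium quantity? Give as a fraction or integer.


First find equilibrium price:
60 - 5P = 28 + 2P
P* = 32/7 = 32/7
Then substitute into demand:
Q* = 60 - 5 * 32/7 = 260/7

260/7


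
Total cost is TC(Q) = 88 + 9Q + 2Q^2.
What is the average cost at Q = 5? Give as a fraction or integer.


TC(5) = 88 + 9*5 + 2*5^2
TC(5) = 88 + 45 + 50 = 183
AC = TC/Q = 183/5 = 183/5

183/5


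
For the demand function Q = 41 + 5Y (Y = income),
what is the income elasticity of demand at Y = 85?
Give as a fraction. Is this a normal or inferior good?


dQ/dY = 5
At Y = 85: Q = 41 + 5*85 = 466
Ey = (dQ/dY)(Y/Q) = 5 * 85 / 466 = 425/466
Since Ey > 0, this is a normal good.

425/466 (normal good)


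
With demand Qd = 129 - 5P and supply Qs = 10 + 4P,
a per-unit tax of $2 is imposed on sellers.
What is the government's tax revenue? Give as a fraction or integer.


With tax on sellers, new supply: Qs' = 10 + 4(P - 2)
= 2 + 4P
New equilibrium quantity:
Q_new = 526/9
Tax revenue = tax * Q_new = 2 * 526/9 = 1052/9

1052/9


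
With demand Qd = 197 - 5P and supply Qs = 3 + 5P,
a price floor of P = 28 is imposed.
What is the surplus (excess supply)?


At P = 28:
Qd = 197 - 5*28 = 57
Qs = 3 + 5*28 = 143
Surplus = Qs - Qd = 143 - 57 = 86

86


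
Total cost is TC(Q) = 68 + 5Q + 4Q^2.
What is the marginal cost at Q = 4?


MC = dTC/dQ = 5 + 2*4*Q
At Q = 4:
MC = 5 + 8*4
MC = 5 + 32 = 37

37


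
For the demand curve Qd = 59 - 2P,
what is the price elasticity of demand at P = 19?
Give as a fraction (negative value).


dQ/dP = -2
At P = 19: Q = 59 - 2*19 = 21
E = (dQ/dP)(P/Q) = (-2)(19/21) = -38/21

-38/21


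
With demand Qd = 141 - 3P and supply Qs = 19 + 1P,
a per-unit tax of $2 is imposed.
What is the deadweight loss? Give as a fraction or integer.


Pre-tax equilibrium quantity: Q* = 99/2
Post-tax equilibrium quantity: Q_tax = 48
Reduction in quantity: Q* - Q_tax = 3/2
DWL = (1/2) * tax * (Q* - Q_tax)
DWL = (1/2) * 2 * 3/2 = 3/2

3/2


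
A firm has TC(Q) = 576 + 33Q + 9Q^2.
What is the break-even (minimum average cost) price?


AC(Q) = 576/Q + 33 + 9Q
To minimize: dAC/dQ = -576/Q^2 + 9 = 0
Q^2 = 576/9 = 64
Q* = 8
Min AC = 576/8 + 33 + 9*8
Min AC = 72 + 33 + 72 = 177

177


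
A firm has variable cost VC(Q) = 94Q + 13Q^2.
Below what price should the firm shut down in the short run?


AVC(Q) = VC(Q)/Q = 94 + 13Q
AVC is increasing in Q, so minimum AVC is at Q -> 0+.
Min AVC = 94
The firm should shut down if P < 94.

94


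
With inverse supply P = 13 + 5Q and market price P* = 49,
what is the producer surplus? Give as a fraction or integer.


Minimum supply price (at Q=0): P_min = 13
Quantity supplied at P* = 49:
Q* = (49 - 13)/5 = 36/5
PS = (1/2) * Q* * (P* - P_min)
PS = (1/2) * 36/5 * (49 - 13)
PS = (1/2) * 36/5 * 36 = 648/5

648/5


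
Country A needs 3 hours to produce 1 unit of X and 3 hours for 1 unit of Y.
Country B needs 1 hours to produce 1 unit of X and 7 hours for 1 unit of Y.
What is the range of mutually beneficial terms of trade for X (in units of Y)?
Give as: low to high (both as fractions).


Opportunity cost of X for Country A = hours_X / hours_Y = 3/3 = 1 units of Y
Opportunity cost of X for Country B = hours_X / hours_Y = 1/7 = 1/7 units of Y
Terms of trade must be between the two opportunity costs.
Range: 1/7 to 1

1/7 to 1


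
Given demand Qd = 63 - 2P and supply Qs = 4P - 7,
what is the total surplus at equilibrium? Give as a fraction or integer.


Find equilibrium: 63 - 2P = 4P - 7
63 + 7 = 6P
P* = 70/6 = 35/3
Q* = 4*35/3 - 7 = 119/3
Inverse demand: P = 63/2 - Q/2, so P_max = 63/2
Inverse supply: P = 7/4 + Q/4, so P_min = 7/4
CS = (1/2) * 119/3 * (63/2 - 35/3) = 14161/36
PS = (1/2) * 119/3 * (35/3 - 7/4) = 14161/72
TS = CS + PS = 14161/36 + 14161/72 = 14161/24

14161/24


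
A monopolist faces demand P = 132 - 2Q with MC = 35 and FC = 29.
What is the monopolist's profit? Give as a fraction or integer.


MR = MC: 132 - 4Q = 35
Q* = 97/4
P* = 132 - 2*97/4 = 167/2
Profit = (P* - MC)*Q* - FC
= (167/2 - 35)*97/4 - 29
= 97/2*97/4 - 29
= 9409/8 - 29 = 9177/8

9177/8


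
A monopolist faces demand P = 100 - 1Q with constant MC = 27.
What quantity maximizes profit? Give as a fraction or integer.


TR = P*Q = (100 - 1Q)Q = 100Q - 1Q^2
MR = dTR/dQ = 100 - 2Q
Set MR = MC:
100 - 2Q = 27
73 = 2Q
Q* = 73/2 = 73/2

73/2


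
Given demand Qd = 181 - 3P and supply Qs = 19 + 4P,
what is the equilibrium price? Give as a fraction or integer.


At equilibrium, Qd = Qs.
181 - 3P = 19 + 4P
181 - 19 = 3P + 4P
162 = 7P
P* = 162/7 = 162/7

162/7


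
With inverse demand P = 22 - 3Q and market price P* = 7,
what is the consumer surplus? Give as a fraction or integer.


Maximum willingness to pay (at Q=0): P_max = 22
Quantity demanded at P* = 7:
Q* = (22 - 7)/3 = 5
CS = (1/2) * Q* * (P_max - P*)
CS = (1/2) * 5 * (22 - 7)
CS = (1/2) * 5 * 15 = 75/2

75/2


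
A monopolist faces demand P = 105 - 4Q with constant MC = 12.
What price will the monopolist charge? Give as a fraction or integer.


MR = 105 - 8Q
Set MR = MC: 105 - 8Q = 12
Q* = 93/8
Substitute into demand:
P* = 105 - 4*93/8 = 117/2

117/2


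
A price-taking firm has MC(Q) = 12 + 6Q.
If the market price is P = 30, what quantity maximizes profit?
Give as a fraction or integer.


In perfect competition, profit is maximized where P = MC.
30 = 12 + 6Q
18 = 6Q
Q* = 18/6 = 3

3


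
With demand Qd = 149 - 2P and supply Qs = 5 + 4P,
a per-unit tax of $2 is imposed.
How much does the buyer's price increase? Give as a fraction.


With a per-unit tax, the buyer's price increase depends on relative slopes.
Supply slope: d = 4, Demand slope: b = 2
Buyer's price increase = d * tax / (b + d)
= 4 * 2 / (2 + 4)
= 8 / 6 = 4/3

4/3


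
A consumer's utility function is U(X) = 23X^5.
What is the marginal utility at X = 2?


MU = dU/dX = 23*5*X^(5-1)
MU = 115*X^4
At X = 2:
MU = 115 * 2^4
MU = 115 * 16 = 1840

1840


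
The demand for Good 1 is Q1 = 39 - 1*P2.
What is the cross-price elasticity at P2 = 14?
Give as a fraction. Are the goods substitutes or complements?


dQ1/dP2 = -1
At P2 = 14: Q1 = 39 - 1*14 = 25
Exy = (dQ1/dP2)(P2/Q1) = -1 * 14 / 25 = -14/25
Since Exy < 0, the goods are complements.

-14/25 (complements)


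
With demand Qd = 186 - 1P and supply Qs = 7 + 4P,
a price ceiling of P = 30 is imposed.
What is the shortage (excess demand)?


At P = 30:
Qd = 186 - 1*30 = 156
Qs = 7 + 4*30 = 127
Shortage = Qd - Qs = 156 - 127 = 29

29


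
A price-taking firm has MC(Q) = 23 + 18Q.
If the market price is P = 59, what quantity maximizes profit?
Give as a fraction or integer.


In perfect competition, profit is maximized where P = MC.
59 = 23 + 18Q
36 = 18Q
Q* = 36/18 = 2

2


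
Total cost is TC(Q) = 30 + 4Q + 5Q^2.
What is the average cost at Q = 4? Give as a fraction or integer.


TC(4) = 30 + 4*4 + 5*4^2
TC(4) = 30 + 16 + 80 = 126
AC = TC/Q = 126/4 = 63/2

63/2


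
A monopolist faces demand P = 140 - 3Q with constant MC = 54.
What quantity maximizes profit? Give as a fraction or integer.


TR = P*Q = (140 - 3Q)Q = 140Q - 3Q^2
MR = dTR/dQ = 140 - 6Q
Set MR = MC:
140 - 6Q = 54
86 = 6Q
Q* = 86/6 = 43/3

43/3


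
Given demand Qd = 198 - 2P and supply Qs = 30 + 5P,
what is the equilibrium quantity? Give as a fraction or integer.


First find equilibrium price:
198 - 2P = 30 + 5P
P* = 168/7 = 24
Then substitute into demand:
Q* = 198 - 2 * 24 = 150

150


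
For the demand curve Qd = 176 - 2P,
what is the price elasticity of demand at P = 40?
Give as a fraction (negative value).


dQ/dP = -2
At P = 40: Q = 176 - 2*40 = 96
E = (dQ/dP)(P/Q) = (-2)(40/96) = -5/6

-5/6


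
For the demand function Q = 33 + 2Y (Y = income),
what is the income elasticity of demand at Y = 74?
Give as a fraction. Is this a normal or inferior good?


dQ/dY = 2
At Y = 74: Q = 33 + 2*74 = 181
Ey = (dQ/dY)(Y/Q) = 2 * 74 / 181 = 148/181
Since Ey > 0, this is a normal good.

148/181 (normal good)


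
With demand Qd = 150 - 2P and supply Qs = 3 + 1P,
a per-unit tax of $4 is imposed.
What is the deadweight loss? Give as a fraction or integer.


Pre-tax equilibrium quantity: Q* = 52
Post-tax equilibrium quantity: Q_tax = 148/3
Reduction in quantity: Q* - Q_tax = 8/3
DWL = (1/2) * tax * (Q* - Q_tax)
DWL = (1/2) * 4 * 8/3 = 16/3

16/3


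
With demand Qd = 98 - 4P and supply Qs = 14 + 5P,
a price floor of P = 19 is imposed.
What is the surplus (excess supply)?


At P = 19:
Qd = 98 - 4*19 = 22
Qs = 14 + 5*19 = 109
Surplus = Qs - Qd = 109 - 22 = 87

87


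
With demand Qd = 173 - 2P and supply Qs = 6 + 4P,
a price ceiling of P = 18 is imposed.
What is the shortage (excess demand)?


At P = 18:
Qd = 173 - 2*18 = 137
Qs = 6 + 4*18 = 78
Shortage = Qd - Qs = 137 - 78 = 59

59


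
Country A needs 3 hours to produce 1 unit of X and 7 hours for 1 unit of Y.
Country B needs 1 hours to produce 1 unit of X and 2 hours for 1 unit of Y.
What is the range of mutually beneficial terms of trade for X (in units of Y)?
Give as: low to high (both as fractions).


Opportunity cost of X for Country A = hours_X / hours_Y = 3/7 = 3/7 units of Y
Opportunity cost of X for Country B = hours_X / hours_Y = 1/2 = 1/2 units of Y
Terms of trade must be between the two opportunity costs.
Range: 3/7 to 1/2

3/7 to 1/2


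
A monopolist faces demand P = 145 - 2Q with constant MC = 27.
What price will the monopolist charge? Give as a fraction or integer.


MR = 145 - 4Q
Set MR = MC: 145 - 4Q = 27
Q* = 59/2
Substitute into demand:
P* = 145 - 2*59/2 = 86

86


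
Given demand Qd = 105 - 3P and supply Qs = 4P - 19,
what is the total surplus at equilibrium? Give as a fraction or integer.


Find equilibrium: 105 - 3P = 4P - 19
105 + 19 = 7P
P* = 124/7 = 124/7
Q* = 4*124/7 - 19 = 363/7
Inverse demand: P = 35 - Q/3, so P_max = 35
Inverse supply: P = 19/4 + Q/4, so P_min = 19/4
CS = (1/2) * 363/7 * (35 - 124/7) = 43923/98
PS = (1/2) * 363/7 * (124/7 - 19/4) = 131769/392
TS = CS + PS = 43923/98 + 131769/392 = 43923/56

43923/56


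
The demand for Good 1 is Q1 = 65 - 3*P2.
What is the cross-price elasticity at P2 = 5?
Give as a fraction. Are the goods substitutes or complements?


dQ1/dP2 = -3
At P2 = 5: Q1 = 65 - 3*5 = 50
Exy = (dQ1/dP2)(P2/Q1) = -3 * 5 / 50 = -3/10
Since Exy < 0, the goods are complements.

-3/10 (complements)


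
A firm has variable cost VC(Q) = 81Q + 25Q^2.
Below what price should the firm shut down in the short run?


AVC(Q) = VC(Q)/Q = 81 + 25Q
AVC is increasing in Q, so minimum AVC is at Q -> 0+.
Min AVC = 81
The firm should shut down if P < 81.

81


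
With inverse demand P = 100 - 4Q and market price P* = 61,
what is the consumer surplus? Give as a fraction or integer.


Maximum willingness to pay (at Q=0): P_max = 100
Quantity demanded at P* = 61:
Q* = (100 - 61)/4 = 39/4
CS = (1/2) * Q* * (P_max - P*)
CS = (1/2) * 39/4 * (100 - 61)
CS = (1/2) * 39/4 * 39 = 1521/8

1521/8


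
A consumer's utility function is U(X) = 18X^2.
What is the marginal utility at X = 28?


MU = dU/dX = 18*2*X^(2-1)
MU = 36*X^1
At X = 28:
MU = 36 * 28^1
MU = 36 * 28 = 1008

1008


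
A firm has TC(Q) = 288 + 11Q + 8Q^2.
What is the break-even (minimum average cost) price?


AC(Q) = 288/Q + 11 + 8Q
To minimize: dAC/dQ = -288/Q^2 + 8 = 0
Q^2 = 288/8 = 36
Q* = 6
Min AC = 288/6 + 11 + 8*6
Min AC = 48 + 11 + 48 = 107

107


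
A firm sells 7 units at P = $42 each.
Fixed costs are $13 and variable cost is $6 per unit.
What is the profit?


Total Revenue = P * Q = 42 * 7 = $294
Total Cost = FC + VC*Q = 13 + 6*7 = $55
Profit = TR - TC = 294 - 55 = $239

$239


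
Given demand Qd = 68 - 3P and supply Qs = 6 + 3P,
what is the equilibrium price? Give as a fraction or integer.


At equilibrium, Qd = Qs.
68 - 3P = 6 + 3P
68 - 6 = 3P + 3P
62 = 6P
P* = 62/6 = 31/3

31/3


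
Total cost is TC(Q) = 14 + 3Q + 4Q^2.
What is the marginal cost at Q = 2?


MC = dTC/dQ = 3 + 2*4*Q
At Q = 2:
MC = 3 + 8*2
MC = 3 + 16 = 19

19


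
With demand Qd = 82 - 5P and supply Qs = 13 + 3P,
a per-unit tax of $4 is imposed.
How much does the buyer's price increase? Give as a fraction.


With a per-unit tax, the buyer's price increase depends on relative slopes.
Supply slope: d = 3, Demand slope: b = 5
Buyer's price increase = d * tax / (b + d)
= 3 * 4 / (5 + 3)
= 12 / 8 = 3/2

3/2


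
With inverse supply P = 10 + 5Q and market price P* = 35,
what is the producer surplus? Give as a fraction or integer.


Minimum supply price (at Q=0): P_min = 10
Quantity supplied at P* = 35:
Q* = (35 - 10)/5 = 5
PS = (1/2) * Q* * (P* - P_min)
PS = (1/2) * 5 * (35 - 10)
PS = (1/2) * 5 * 25 = 125/2

125/2


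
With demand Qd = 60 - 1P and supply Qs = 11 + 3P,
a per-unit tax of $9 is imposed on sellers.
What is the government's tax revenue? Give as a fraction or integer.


With tax on sellers, new supply: Qs' = 11 + 3(P - 9)
= 3P - 16
New equilibrium quantity:
Q_new = 41
Tax revenue = tax * Q_new = 9 * 41 = 369

369


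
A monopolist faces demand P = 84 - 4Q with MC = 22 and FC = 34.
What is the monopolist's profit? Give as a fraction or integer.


MR = MC: 84 - 8Q = 22
Q* = 31/4
P* = 84 - 4*31/4 = 53
Profit = (P* - MC)*Q* - FC
= (53 - 22)*31/4 - 34
= 31*31/4 - 34
= 961/4 - 34 = 825/4

825/4


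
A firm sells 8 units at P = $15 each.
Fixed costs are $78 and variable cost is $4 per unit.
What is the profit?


Total Revenue = P * Q = 15 * 8 = $120
Total Cost = FC + VC*Q = 78 + 4*8 = $110
Profit = TR - TC = 120 - 110 = $10

$10


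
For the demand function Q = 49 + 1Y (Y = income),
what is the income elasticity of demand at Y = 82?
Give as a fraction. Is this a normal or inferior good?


dQ/dY = 1
At Y = 82: Q = 49 + 1*82 = 131
Ey = (dQ/dY)(Y/Q) = 1 * 82 / 131 = 82/131
Since Ey > 0, this is a normal good.

82/131 (normal good)


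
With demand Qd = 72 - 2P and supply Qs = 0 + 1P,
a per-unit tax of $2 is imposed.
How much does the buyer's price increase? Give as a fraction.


With a per-unit tax, the buyer's price increase depends on relative slopes.
Supply slope: d = 1, Demand slope: b = 2
Buyer's price increase = d * tax / (b + d)
= 1 * 2 / (2 + 1)
= 2 / 3 = 2/3

2/3


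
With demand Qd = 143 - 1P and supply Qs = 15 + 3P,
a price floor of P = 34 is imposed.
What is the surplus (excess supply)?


At P = 34:
Qd = 143 - 1*34 = 109
Qs = 15 + 3*34 = 117
Surplus = Qs - Qd = 117 - 109 = 8

8


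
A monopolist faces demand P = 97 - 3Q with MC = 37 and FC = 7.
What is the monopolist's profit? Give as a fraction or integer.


MR = MC: 97 - 6Q = 37
Q* = 10
P* = 97 - 3*10 = 67
Profit = (P* - MC)*Q* - FC
= (67 - 37)*10 - 7
= 30*10 - 7
= 300 - 7 = 293

293


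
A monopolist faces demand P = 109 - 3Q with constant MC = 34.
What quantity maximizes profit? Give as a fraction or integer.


TR = P*Q = (109 - 3Q)Q = 109Q - 3Q^2
MR = dTR/dQ = 109 - 6Q
Set MR = MC:
109 - 6Q = 34
75 = 6Q
Q* = 75/6 = 25/2

25/2


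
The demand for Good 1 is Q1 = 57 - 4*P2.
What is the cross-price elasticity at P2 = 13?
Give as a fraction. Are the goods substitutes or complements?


dQ1/dP2 = -4
At P2 = 13: Q1 = 57 - 4*13 = 5
Exy = (dQ1/dP2)(P2/Q1) = -4 * 13 / 5 = -52/5
Since Exy < 0, the goods are complements.

-52/5 (complements)


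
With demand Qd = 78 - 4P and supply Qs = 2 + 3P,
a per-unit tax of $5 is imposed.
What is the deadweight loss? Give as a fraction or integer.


Pre-tax equilibrium quantity: Q* = 242/7
Post-tax equilibrium quantity: Q_tax = 26
Reduction in quantity: Q* - Q_tax = 60/7
DWL = (1/2) * tax * (Q* - Q_tax)
DWL = (1/2) * 5 * 60/7 = 150/7

150/7


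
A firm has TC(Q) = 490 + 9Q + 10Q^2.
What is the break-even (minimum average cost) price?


AC(Q) = 490/Q + 9 + 10Q
To minimize: dAC/dQ = -490/Q^2 + 10 = 0
Q^2 = 490/10 = 49
Q* = 7
Min AC = 490/7 + 9 + 10*7
Min AC = 70 + 9 + 70 = 149

149


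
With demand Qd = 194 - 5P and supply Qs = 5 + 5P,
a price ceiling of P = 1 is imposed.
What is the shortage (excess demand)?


At P = 1:
Qd = 194 - 5*1 = 189
Qs = 5 + 5*1 = 10
Shortage = Qd - Qs = 189 - 10 = 179

179


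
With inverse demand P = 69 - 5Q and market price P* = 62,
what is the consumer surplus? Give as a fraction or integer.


Maximum willingness to pay (at Q=0): P_max = 69
Quantity demanded at P* = 62:
Q* = (69 - 62)/5 = 7/5
CS = (1/2) * Q* * (P_max - P*)
CS = (1/2) * 7/5 * (69 - 62)
CS = (1/2) * 7/5 * 7 = 49/10

49/10


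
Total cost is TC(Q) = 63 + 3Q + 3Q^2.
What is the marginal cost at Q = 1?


MC = dTC/dQ = 3 + 2*3*Q
At Q = 1:
MC = 3 + 6*1
MC = 3 + 6 = 9

9


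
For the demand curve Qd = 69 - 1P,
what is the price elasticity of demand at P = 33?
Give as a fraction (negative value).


dQ/dP = -1
At P = 33: Q = 69 - 1*33 = 36
E = (dQ/dP)(P/Q) = (-1)(33/36) = -11/12

-11/12


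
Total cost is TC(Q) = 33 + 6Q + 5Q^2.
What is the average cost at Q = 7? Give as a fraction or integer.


TC(7) = 33 + 6*7 + 5*7^2
TC(7) = 33 + 42 + 245 = 320
AC = TC/Q = 320/7 = 320/7

320/7


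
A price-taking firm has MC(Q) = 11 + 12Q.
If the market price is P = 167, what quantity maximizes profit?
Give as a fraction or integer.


In perfect competition, profit is maximized where P = MC.
167 = 11 + 12Q
156 = 12Q
Q* = 156/12 = 13

13


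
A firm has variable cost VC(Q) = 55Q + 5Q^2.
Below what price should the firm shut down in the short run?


AVC(Q) = VC(Q)/Q = 55 + 5Q
AVC is increasing in Q, so minimum AVC is at Q -> 0+.
Min AVC = 55
The firm should shut down if P < 55.

55


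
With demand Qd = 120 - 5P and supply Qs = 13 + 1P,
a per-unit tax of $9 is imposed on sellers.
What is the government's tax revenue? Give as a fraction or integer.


With tax on sellers, new supply: Qs' = 13 + 1(P - 9)
= 4 + 1P
New equilibrium quantity:
Q_new = 70/3
Tax revenue = tax * Q_new = 9 * 70/3 = 210

210


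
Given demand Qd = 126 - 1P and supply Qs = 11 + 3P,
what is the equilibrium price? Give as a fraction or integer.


At equilibrium, Qd = Qs.
126 - 1P = 11 + 3P
126 - 11 = 1P + 3P
115 = 4P
P* = 115/4 = 115/4

115/4


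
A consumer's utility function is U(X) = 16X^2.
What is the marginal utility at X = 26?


MU = dU/dX = 16*2*X^(2-1)
MU = 32*X^1
At X = 26:
MU = 32 * 26^1
MU = 32 * 26 = 832

832


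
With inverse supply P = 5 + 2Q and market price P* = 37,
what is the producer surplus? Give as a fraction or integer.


Minimum supply price (at Q=0): P_min = 5
Quantity supplied at P* = 37:
Q* = (37 - 5)/2 = 16
PS = (1/2) * Q* * (P* - P_min)
PS = (1/2) * 16 * (37 - 5)
PS = (1/2) * 16 * 32 = 256

256


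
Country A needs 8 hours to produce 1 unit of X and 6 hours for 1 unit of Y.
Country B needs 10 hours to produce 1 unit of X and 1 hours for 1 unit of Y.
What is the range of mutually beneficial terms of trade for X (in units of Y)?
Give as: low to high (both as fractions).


Opportunity cost of X for Country A = hours_X / hours_Y = 8/6 = 4/3 units of Y
Opportunity cost of X for Country B = hours_X / hours_Y = 10/1 = 10 units of Y
Terms of trade must be between the two opportunity costs.
Range: 4/3 to 10

4/3 to 10


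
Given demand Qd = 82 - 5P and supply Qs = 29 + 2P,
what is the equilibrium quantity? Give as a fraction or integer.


First find equilibrium price:
82 - 5P = 29 + 2P
P* = 53/7 = 53/7
Then substitute into demand:
Q* = 82 - 5 * 53/7 = 309/7

309/7


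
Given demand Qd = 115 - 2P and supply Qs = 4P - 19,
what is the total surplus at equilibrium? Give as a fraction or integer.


Find equilibrium: 115 - 2P = 4P - 19
115 + 19 = 6P
P* = 134/6 = 67/3
Q* = 4*67/3 - 19 = 211/3
Inverse demand: P = 115/2 - Q/2, so P_max = 115/2
Inverse supply: P = 19/4 + Q/4, so P_min = 19/4
CS = (1/2) * 211/3 * (115/2 - 67/3) = 44521/36
PS = (1/2) * 211/3 * (67/3 - 19/4) = 44521/72
TS = CS + PS = 44521/36 + 44521/72 = 44521/24

44521/24


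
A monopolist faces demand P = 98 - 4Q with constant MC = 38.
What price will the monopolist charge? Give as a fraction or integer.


MR = 98 - 8Q
Set MR = MC: 98 - 8Q = 38
Q* = 15/2
Substitute into demand:
P* = 98 - 4*15/2 = 68

68


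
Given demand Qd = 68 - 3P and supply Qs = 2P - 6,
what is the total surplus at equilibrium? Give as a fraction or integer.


Find equilibrium: 68 - 3P = 2P - 6
68 + 6 = 5P
P* = 74/5 = 74/5
Q* = 2*74/5 - 6 = 118/5
Inverse demand: P = 68/3 - Q/3, so P_max = 68/3
Inverse supply: P = 3 + Q/2, so P_min = 3
CS = (1/2) * 118/5 * (68/3 - 74/5) = 6962/75
PS = (1/2) * 118/5 * (74/5 - 3) = 3481/25
TS = CS + PS = 6962/75 + 3481/25 = 3481/15

3481/15


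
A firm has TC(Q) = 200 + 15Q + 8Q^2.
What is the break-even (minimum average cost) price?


AC(Q) = 200/Q + 15 + 8Q
To minimize: dAC/dQ = -200/Q^2 + 8 = 0
Q^2 = 200/8 = 25
Q* = 5
Min AC = 200/5 + 15 + 8*5
Min AC = 40 + 15 + 40 = 95

95


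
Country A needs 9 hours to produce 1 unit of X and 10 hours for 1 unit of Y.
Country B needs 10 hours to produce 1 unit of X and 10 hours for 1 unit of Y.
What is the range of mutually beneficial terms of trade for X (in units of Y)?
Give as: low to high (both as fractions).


Opportunity cost of X for Country A = hours_X / hours_Y = 9/10 = 9/10 units of Y
Opportunity cost of X for Country B = hours_X / hours_Y = 10/10 = 1 units of Y
Terms of trade must be between the two opportunity costs.
Range: 9/10 to 1

9/10 to 1


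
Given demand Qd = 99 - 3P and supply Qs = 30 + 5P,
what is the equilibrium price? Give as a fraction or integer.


At equilibrium, Qd = Qs.
99 - 3P = 30 + 5P
99 - 30 = 3P + 5P
69 = 8P
P* = 69/8 = 69/8

69/8


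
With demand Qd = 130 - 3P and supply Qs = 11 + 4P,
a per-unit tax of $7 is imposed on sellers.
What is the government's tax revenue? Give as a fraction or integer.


With tax on sellers, new supply: Qs' = 11 + 4(P - 7)
= 4P - 17
New equilibrium quantity:
Q_new = 67
Tax revenue = tax * Q_new = 7 * 67 = 469

469


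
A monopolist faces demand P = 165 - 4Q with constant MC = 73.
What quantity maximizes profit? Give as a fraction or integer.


TR = P*Q = (165 - 4Q)Q = 165Q - 4Q^2
MR = dTR/dQ = 165 - 8Q
Set MR = MC:
165 - 8Q = 73
92 = 8Q
Q* = 92/8 = 23/2

23/2


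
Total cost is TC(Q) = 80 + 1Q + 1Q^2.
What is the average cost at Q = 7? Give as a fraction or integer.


TC(7) = 80 + 1*7 + 1*7^2
TC(7) = 80 + 7 + 49 = 136
AC = TC/Q = 136/7 = 136/7

136/7


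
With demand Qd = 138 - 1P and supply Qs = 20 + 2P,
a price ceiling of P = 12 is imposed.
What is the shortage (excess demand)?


At P = 12:
Qd = 138 - 1*12 = 126
Qs = 20 + 2*12 = 44
Shortage = Qd - Qs = 126 - 44 = 82

82


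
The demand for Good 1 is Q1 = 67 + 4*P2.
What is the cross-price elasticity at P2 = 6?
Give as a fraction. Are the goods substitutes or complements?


dQ1/dP2 = 4
At P2 = 6: Q1 = 67 + 4*6 = 91
Exy = (dQ1/dP2)(P2/Q1) = 4 * 6 / 91 = 24/91
Since Exy > 0, the goods are substitutes.

24/91 (substitutes)


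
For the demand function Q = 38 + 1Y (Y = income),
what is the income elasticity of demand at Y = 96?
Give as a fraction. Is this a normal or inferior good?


dQ/dY = 1
At Y = 96: Q = 38 + 1*96 = 134
Ey = (dQ/dY)(Y/Q) = 1 * 96 / 134 = 48/67
Since Ey > 0, this is a normal good.

48/67 (normal good)


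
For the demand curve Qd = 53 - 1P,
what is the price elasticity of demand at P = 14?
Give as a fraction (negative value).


dQ/dP = -1
At P = 14: Q = 53 - 1*14 = 39
E = (dQ/dP)(P/Q) = (-1)(14/39) = -14/39

-14/39


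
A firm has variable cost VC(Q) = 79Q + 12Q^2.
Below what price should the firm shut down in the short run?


AVC(Q) = VC(Q)/Q = 79 + 12Q
AVC is increasing in Q, so minimum AVC is at Q -> 0+.
Min AVC = 79
The firm should shut down if P < 79.

79


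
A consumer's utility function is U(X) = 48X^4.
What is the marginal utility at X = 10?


MU = dU/dX = 48*4*X^(4-1)
MU = 192*X^3
At X = 10:
MU = 192 * 10^3
MU = 192 * 1000 = 192000

192000


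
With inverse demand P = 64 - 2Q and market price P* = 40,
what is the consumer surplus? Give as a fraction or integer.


Maximum willingness to pay (at Q=0): P_max = 64
Quantity demanded at P* = 40:
Q* = (64 - 40)/2 = 12
CS = (1/2) * Q* * (P_max - P*)
CS = (1/2) * 12 * (64 - 40)
CS = (1/2) * 12 * 24 = 144

144


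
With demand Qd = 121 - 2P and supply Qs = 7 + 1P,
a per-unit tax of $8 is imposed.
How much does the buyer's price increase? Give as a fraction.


With a per-unit tax, the buyer's price increase depends on relative slopes.
Supply slope: d = 1, Demand slope: b = 2
Buyer's price increase = d * tax / (b + d)
= 1 * 8 / (2 + 1)
= 8 / 3 = 8/3

8/3


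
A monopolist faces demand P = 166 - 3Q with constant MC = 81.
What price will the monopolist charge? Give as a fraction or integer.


MR = 166 - 6Q
Set MR = MC: 166 - 6Q = 81
Q* = 85/6
Substitute into demand:
P* = 166 - 3*85/6 = 247/2

247/2


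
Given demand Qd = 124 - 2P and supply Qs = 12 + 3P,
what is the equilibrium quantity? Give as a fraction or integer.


First find equilibrium price:
124 - 2P = 12 + 3P
P* = 112/5 = 112/5
Then substitute into demand:
Q* = 124 - 2 * 112/5 = 396/5

396/5


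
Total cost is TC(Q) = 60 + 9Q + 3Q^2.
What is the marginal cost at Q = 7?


MC = dTC/dQ = 9 + 2*3*Q
At Q = 7:
MC = 9 + 6*7
MC = 9 + 42 = 51

51


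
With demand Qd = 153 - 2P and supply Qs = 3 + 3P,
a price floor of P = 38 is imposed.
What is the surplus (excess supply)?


At P = 38:
Qd = 153 - 2*38 = 77
Qs = 3 + 3*38 = 117
Surplus = Qs - Qd = 117 - 77 = 40

40


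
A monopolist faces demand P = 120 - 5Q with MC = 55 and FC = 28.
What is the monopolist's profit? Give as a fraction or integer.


MR = MC: 120 - 10Q = 55
Q* = 13/2
P* = 120 - 5*13/2 = 175/2
Profit = (P* - MC)*Q* - FC
= (175/2 - 55)*13/2 - 28
= 65/2*13/2 - 28
= 845/4 - 28 = 733/4

733/4


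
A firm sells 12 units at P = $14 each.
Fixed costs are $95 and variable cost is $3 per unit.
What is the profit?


Total Revenue = P * Q = 14 * 12 = $168
Total Cost = FC + VC*Q = 95 + 3*12 = $131
Profit = TR - TC = 168 - 131 = $37

$37


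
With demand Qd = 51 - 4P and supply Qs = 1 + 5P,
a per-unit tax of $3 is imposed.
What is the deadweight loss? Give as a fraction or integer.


Pre-tax equilibrium quantity: Q* = 259/9
Post-tax equilibrium quantity: Q_tax = 199/9
Reduction in quantity: Q* - Q_tax = 20/3
DWL = (1/2) * tax * (Q* - Q_tax)
DWL = (1/2) * 3 * 20/3 = 10

10


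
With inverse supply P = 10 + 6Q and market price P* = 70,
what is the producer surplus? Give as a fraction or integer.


Minimum supply price (at Q=0): P_min = 10
Quantity supplied at P* = 70:
Q* = (70 - 10)/6 = 10
PS = (1/2) * Q* * (P* - P_min)
PS = (1/2) * 10 * (70 - 10)
PS = (1/2) * 10 * 60 = 300

300


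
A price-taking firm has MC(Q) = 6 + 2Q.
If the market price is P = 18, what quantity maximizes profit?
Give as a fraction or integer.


In perfect competition, profit is maximized where P = MC.
18 = 6 + 2Q
12 = 2Q
Q* = 12/2 = 6

6
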